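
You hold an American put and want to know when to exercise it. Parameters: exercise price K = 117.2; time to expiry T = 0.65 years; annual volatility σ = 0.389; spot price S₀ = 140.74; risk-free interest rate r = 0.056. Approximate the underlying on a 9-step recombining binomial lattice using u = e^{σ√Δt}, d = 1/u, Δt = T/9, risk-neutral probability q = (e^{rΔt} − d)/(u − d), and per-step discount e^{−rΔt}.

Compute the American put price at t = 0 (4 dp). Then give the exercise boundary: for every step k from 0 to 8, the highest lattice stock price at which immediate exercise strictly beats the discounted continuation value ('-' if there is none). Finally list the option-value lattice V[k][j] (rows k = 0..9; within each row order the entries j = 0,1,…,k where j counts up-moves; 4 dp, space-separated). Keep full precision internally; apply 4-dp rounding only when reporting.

params: Δt=0.07222 u=1.11020 d=0.90074 q=0.49324 e^(-rΔt)=0.99596
t_9 payoffs: 62.2706 49.4970 33.7530 14.3479 0.0000 0.0000 0.0000 0.0000 0.0000 0.0000
t_8: node(8,0) S=60.9826 payoff=56.2174 vs cont=55.7443 → 56.2174 [stop]  node(8,1) S=75.1639 payoff=42.0361 vs cont=41.5631 → 42.0361 [stop]  node(8,2) S=92.6429 payoff=24.5571 vs cont=24.0841 → 24.5571 [stop]  node(8,3) S=114.1865 payoff=3.0135 vs cont=7.2416 → 7.2416 [wait]  node(8,4) S=140.7400 payoff=0.0000 vs cont=0.0000 → 0.0000 [wait]  node(8,5) S=173.4684 payoff=0.0000 vs cont=0.0000 → 0.0000 [wait]  node(8,6) S=213.8076 payoff=0.0000 vs cont=0.0000 → 0.0000 [wait]  node(8,7) S=263.5275 payoff=0.0000 vs cont=0.0000 → 0.0000 [wait]  node(8,8) S=324.8096 payoff=0.0000 vs cont=0.0000 → 0.0000 [wait]  ⇒ S*(8)=92.6429
t_7: node(7,0) S=67.7030 payoff=49.4970 vs cont=49.0240 → 49.4970 [stop]  node(7,1) S=83.4470 payoff=33.7530 vs cont=33.2800 → 33.7530 [stop]  node(7,2) S=102.8521 payoff=14.3479 vs cont=15.9519 → 15.9519 [wait]  node(7,3) S=126.7699 payoff=0.0000 vs cont=3.6550 → 3.6550 [wait]  node(7,4) S=156.2496 payoff=0.0000 vs cont=0.0000 → 0.0000 [wait]  node(7,5) S=192.5847 payoff=0.0000 vs cont=0.0000 → 0.0000 [wait]  node(7,6) S=237.3693 payoff=0.0000 vs cont=0.0000 → 0.0000 [wait]  node(7,7) S=292.5684 payoff=0.0000 vs cont=0.0000 → 0.0000 [wait]  ⇒ S*(7)=83.4470
t_6: node(6,0) S=75.1639 payoff=42.0361 vs cont=41.5631 → 42.0361 [stop]  node(6,1) S=92.6429 payoff=24.5571 vs cont=24.8721 → 24.8721 [wait]  node(6,2) S=114.1865 payoff=3.0135 vs cont=9.8467 → 9.8467 [wait]  node(6,3) S=140.7400 payoff=0.0000 vs cont=1.8447 → 1.8447 [wait]  node(6,4) S=173.4684 payoff=0.0000 vs cont=0.0000 → 0.0000 [wait]  node(6,5) S=213.8076 payoff=0.0000 vs cont=0.0000 → 0.0000 [wait]  node(6,6) S=263.5275 payoff=0.0000 vs cont=0.0000 → 0.0000 [wait]  ⇒ S*(6)=75.1639
t_5: node(5,0) S=83.4470 payoff=33.7530 vs cont=33.4347 → 33.7530 [stop]  node(5,1) S=102.8521 payoff=14.3479 vs cont=17.3905 → 17.3905 [wait]  node(5,2) S=126.7699 payoff=0.0000 vs cont=5.8760 → 5.8760 [wait]  node(5,3) S=156.2496 payoff=0.0000 vs cont=0.9311 → 0.9311 [wait]  node(5,4) S=192.5847 payoff=0.0000 vs cont=0.0000 → 0.0000 [wait]  node(5,5) S=237.3693 payoff=0.0000 vs cont=0.0000 → 0.0000 [wait]  ⇒ S*(5)=83.4470
t_4: node(4,0) S=92.6429 payoff=24.5571 vs cont=25.5788 → 25.5788 [wait]  node(4,1) S=114.1865 payoff=3.0135 vs cont=11.6639 → 11.6639 [wait]  node(4,2) S=140.7400 payoff=0.0000 vs cont=3.4231 → 3.4231 [wait]  node(4,3) S=173.4684 payoff=0.0000 vs cont=0.4699 → 0.4699 [wait]  node(4,4) S=213.8076 payoff=0.0000 vs cont=0.0000 → 0.0000 [wait]  ⇒ S*(4)=-
t_3: node(3,0) S=102.8521 payoff=14.3479 vs cont=18.6399 → 18.6399 [wait]  node(3,1) S=126.7699 payoff=0.0000 vs cont=7.5686 → 7.5686 [wait]  node(3,2) S=156.2496 payoff=0.0000 vs cont=1.9586 → 1.9586 [wait]  node(3,3) S=192.5847 payoff=0.0000 vs cont=0.2372 → 0.2372 [wait]  ⇒ S*(3)=-
t_2: node(2,0) S=114.1865 payoff=3.0135 vs cont=13.1259 → 13.1259 [wait]  node(2,1) S=140.7400 payoff=0.0000 vs cont=4.7821 → 4.7821 [wait]  node(2,2) S=173.4684 payoff=0.0000 vs cont=1.1050 → 1.1050 [wait]  ⇒ S*(2)=-
t_1: node(1,0) S=126.7699 payoff=0.0000 vs cont=8.9741 → 8.9741 [wait]  node(1,1) S=156.2496 payoff=0.0000 vs cont=2.9565 → 2.9565 [wait]  ⇒ S*(1)=-
t_0: node(0,0) S=140.7400 payoff=0.0000 vs cont=5.9817 → 5.9817 [wait]  ⇒ S*(0)=-

price = 5.9817
boundary = - - - - - 83.4470 75.1639 83.4470 92.6429
tree:
5.9817
8.9741 2.9565
13.1259 4.7821 1.1050
18.6399 7.5686 1.9586 0.2372
25.5788 11.6639 3.4231 0.4699 0.0000
33.7530 17.3905 5.8760 0.9311 0.0000 0.0000
42.0361 24.8721 9.8467 1.8447 0.0000 0.0000 0.0000
49.4970 33.7530 15.9519 3.6550 0.0000 0.0000 0.0000 0.0000
56.2174 42.0361 24.5571 7.2416 0.0000 0.0000 0.0000 0.0000 0.0000
62.2706 49.4970 33.7530 14.3479 0.0000 0.0000 0.0000 0.0000 0.0000 0.0000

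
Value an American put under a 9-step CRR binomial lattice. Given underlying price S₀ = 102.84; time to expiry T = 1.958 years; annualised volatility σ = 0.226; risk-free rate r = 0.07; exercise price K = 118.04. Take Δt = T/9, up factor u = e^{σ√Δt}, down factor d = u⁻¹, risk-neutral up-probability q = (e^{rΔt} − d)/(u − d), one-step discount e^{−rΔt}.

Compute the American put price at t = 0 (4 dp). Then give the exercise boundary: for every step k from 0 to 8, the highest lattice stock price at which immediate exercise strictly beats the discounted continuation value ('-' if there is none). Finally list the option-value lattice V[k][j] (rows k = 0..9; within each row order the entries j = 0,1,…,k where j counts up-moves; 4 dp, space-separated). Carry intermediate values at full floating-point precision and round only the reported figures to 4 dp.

params: Δt=0.21756 u=1.11117 d=0.89995 q=0.54632 e^(-rΔt)=0.98489
t_9 payoffs: 78.2164 68.8700 57.3299 43.0814 25.4888 3.7674 0.0000 0.0000 0.0000 0.0000
t_8: node(8,0) S=44.2507 payoff=73.7893 vs cont=72.0053 → 73.7893 [stop]  node(8,1) S=54.6362 payoff=63.4038 vs cont=61.6198 → 63.4038 [stop]  node(8,2) S=67.4592 payoff=50.5808 vs cont=48.7968 → 50.5808 [stop]  node(8,3) S=83.2917 payoff=34.7483 vs cont=32.9643 → 34.7483 [stop]  node(8,4) S=102.8400 payoff=15.2000 vs cont=13.4160 → 15.2000 [stop]  node(8,5) S=126.9763 payoff=0.0000 vs cont=1.6833 → 1.6833 [wait]  node(8,6) S=156.7772 payoff=0.0000 vs cont=0.0000 → 0.0000 [wait]  node(8,7) S=193.5724 payoff=0.0000 vs cont=0.0000 → 0.0000 [wait]  node(8,8) S=239.0032 payoff=0.0000 vs cont=0.0000 → 0.0000 [wait]  ⇒ S*(8)=102.8400
t_7: node(7,0) S=49.1700 payoff=68.8700 vs cont=67.0860 → 68.8700 [stop]  node(7,1) S=60.7101 payoff=57.3299 vs cont=55.5459 → 57.3299 [stop]  node(7,2) S=74.9586 payoff=43.0814 vs cont=41.2974 → 43.0814 [stop]  node(7,3) S=92.5512 payoff=25.4888 vs cont=23.7048 → 25.4888 [stop]  node(7,4) S=114.2726 payoff=3.7674 vs cont=7.6974 → 7.6974 [wait]  node(7,5) S=141.0921 payoff=0.0000 vs cont=0.7521 → 0.7521 [wait]  node(7,6) S=174.2060 payoff=0.0000 vs cont=0.0000 → 0.0000 [wait]  node(7,7) S=215.0917 payoff=0.0000 vs cont=0.0000 → 0.0000 [wait]  ⇒ S*(7)=92.5512
t_6: node(6,0) S=54.6362 payoff=63.4038 vs cont=61.6198 → 63.4038 [stop]  node(6,1) S=67.4592 payoff=50.5808 vs cont=48.7968 → 50.5808 [stop]  node(6,2) S=83.2917 payoff=34.7483 vs cont=32.9643 → 34.7483 [stop]  node(6,3) S=102.8400 payoff=15.2000 vs cont=15.5306 → 15.5306 [wait]  node(6,4) S=126.9763 payoff=0.0000 vs cont=3.8441 → 3.8441 [wait]  node(6,5) S=156.7772 payoff=0.0000 vs cont=0.3361 → 0.3361 [wait]  node(6,6) S=193.5724 payoff=0.0000 vs cont=0.0000 → 0.0000 [wait]  ⇒ S*(6)=83.2917
t_5: node(5,0) S=60.7101 payoff=57.3299 vs cont=55.5459 → 57.3299 [stop]  node(5,1) S=74.9586 payoff=43.0814 vs cont=41.2974 → 43.0814 [stop]  node(5,2) S=92.5512 payoff=25.4888 vs cont=23.8827 → 25.4888 [stop]  node(5,3) S=114.2726 payoff=3.7674 vs cont=9.0077 → 9.0077 [wait]  node(5,4) S=141.0921 payoff=0.0000 vs cont=1.8984 → 1.8984 [wait]  node(5,5) S=174.2060 payoff=0.0000 vs cont=0.1502 → 0.1502 [wait]  ⇒ S*(5)=92.5512
t_4: node(4,0) S=67.4592 payoff=50.5808 vs cont=48.7968 → 50.5808 [stop]  node(4,1) S=83.2917 payoff=34.7483 vs cont=32.9643 → 34.7483 [stop]  node(4,2) S=102.8400 payoff=15.2000 vs cont=16.2357 → 16.2357 [wait]  node(4,3) S=126.9763 payoff=0.0000 vs cont=5.0463 → 5.0463 [wait]  node(4,4) S=156.7772 payoff=0.0000 vs cont=0.9291 → 0.9291 [wait]  ⇒ S*(4)=83.2917
t_3: node(3,0) S=74.9586 payoff=43.0814 vs cont=41.2974 → 43.0814 [stop]  node(3,1) S=92.5512 payoff=25.4888 vs cont=24.2621 → 25.4888 [stop]  node(3,2) S=114.2726 payoff=3.7674 vs cont=9.9697 → 9.9697 [wait]  node(3,3) S=141.0921 payoff=0.0000 vs cont=2.7547 → 2.7547 [wait]  ⇒ S*(3)=92.5512
t_2: node(2,0) S=83.2917 payoff=34.7483 vs cont=32.9643 → 34.7483 [stop]  node(2,1) S=102.8400 payoff=15.2000 vs cont=16.7533 → 16.7533 [wait]  node(2,2) S=126.9763 payoff=0.0000 vs cont=5.9369 → 5.9369 [wait]  ⇒ S*(2)=83.2917
t_1: node(1,0) S=92.5512 payoff=25.4888 vs cont=24.5406 → 25.4888 [stop]  node(1,1) S=114.2726 payoff=3.7674 vs cont=10.6801 → 10.6801 [wait]  ⇒ S*(1)=92.5512
t_0: node(0,0) S=102.8400 payoff=15.2000 vs cont=17.1355 → 17.1355 [wait]  ⇒ S*(0)=-

price = 17.1355
boundary = - 92.5512 83.2917 92.5512 83.2917 92.5512 83.2917 92.5512 102.8400
tree:
17.1355
25.4888 10.6801
34.7483 16.7533 5.9369
43.0814 25.4888 9.9697 2.7547
50.5808 34.7483 16.2357 5.0463 0.9291
57.3299 43.0814 25.4888 9.0077 1.8984 0.1502
63.4038 50.5808 34.7483 15.5306 3.8441 0.3361 0.0000
68.8700 57.3299 43.0814 25.4888 7.6974 0.7521 0.0000 0.0000
73.7893 63.4038 50.5808 34.7483 15.2000 1.6833 0.0000 0.0000 0.0000
78.2164 68.8700 57.3299 43.0814 25.4888 3.7674 0.0000 0.0000 0.0000 0.0000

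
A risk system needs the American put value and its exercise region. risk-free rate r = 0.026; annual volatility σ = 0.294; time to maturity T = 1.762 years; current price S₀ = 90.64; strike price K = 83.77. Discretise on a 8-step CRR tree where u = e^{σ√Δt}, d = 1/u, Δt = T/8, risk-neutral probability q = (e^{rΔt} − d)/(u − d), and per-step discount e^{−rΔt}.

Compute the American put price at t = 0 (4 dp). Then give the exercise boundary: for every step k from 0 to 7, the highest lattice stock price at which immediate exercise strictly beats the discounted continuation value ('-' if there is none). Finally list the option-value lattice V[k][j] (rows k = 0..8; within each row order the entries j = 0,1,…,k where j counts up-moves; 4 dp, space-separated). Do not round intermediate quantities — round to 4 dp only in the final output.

price = 8.9940
boundary = - - - - 52.1951 59.9173 52.1951 59.9173
tree:
8.9940
12.9398 4.9323
18.0644 7.6794 2.0887
24.3569 11.6308 3.5962 0.5210
31.5749 17.0201 6.0752 1.0200 0.0000
38.3018 23.8527 10.0038 1.9971 0.0000 0.0000
44.1618 31.5749 15.8846 3.9100 0.0000 0.0000 0.0000
49.2665 38.3018 23.8527 7.6553 0.0000 0.0000 0.0000 0.0000
53.7134 44.1618 31.5749 14.9880 0.0000 0.0000 0.0000 0.0000 0.0000

Δt=0.22025  u=1.14795  d=0.87112  q=0.48631  discount=0.99429
step 8 (expiry): payoffs max(K−S,0) = 53.7134 44.1618 31.5749 14.9880 0.0000 0.0000 0.0000 0.0000 0.0000
step 7: (k=7,j=0): S=34.5035, (K−S)⁺=49.2665, hold=48.7882 ⇒ V=49.2665 exercise | (k=7,j=1): S=45.4682, (K−S)⁺=38.3018, hold=37.8235 ⇒ V=38.3018 exercise | (k=7,j=2): S=59.9173, (K−S)⁺=23.8527, hold=23.3743 ⇒ V=23.8527 exercise | (k=7,j=3): S=78.9582, (K−S)⁺=4.8118, hold=7.6553 ⇒ V=7.6553 continue | (k=7,j=4): S=104.0501, (K−S)⁺=0.0000, hold=0.0000 ⇒ V=0.0000 continue | (k=7,j=5): S=137.1157, (K−S)⁺=0.0000, hold=0.0000 ⇒ V=0.0000 continue | (k=7,j=6): S=180.6892, (K−S)⁺=0.0000, hold=0.0000 ⇒ V=0.0000 continue | (k=7,j=7): S=238.1097, (K−S)⁺=0.0000, hold=0.0000 ⇒ V=0.0000 continue  boundary S*=59.9173
step 6: (k=6,j=0): S=39.6082, (K−S)⁺=44.1618, hold=43.6835 ⇒ V=44.1618 exercise | (k=6,j=1): S=52.1951, (K−S)⁺=31.5749, hold=31.0965 ⇒ V=31.5749 exercise | (k=6,j=2): S=68.7820, (K−S)⁺=14.9880, hold=15.8846 ⇒ V=15.8846 continue | (k=6,j=3): S=90.6400, (K−S)⁺=0.0000, hold=3.9100 ⇒ V=3.9100 continue | (k=6,j=4): S=119.4441, (K−S)⁺=0.0000, hold=0.0000 ⇒ V=0.0000 continue | (k=6,j=5): S=157.4018, (K−S)⁺=0.0000, hold=0.0000 ⇒ V=0.0000 continue | (k=6,j=6): S=207.4219, (K−S)⁺=0.0000, hold=0.0000 ⇒ V=0.0000 continue  boundary S*=52.1951
step 5: (k=5,j=0): S=45.4682, (K−S)⁺=38.3018, hold=37.8235 ⇒ V=38.3018 exercise | (k=5,j=1): S=59.9173, (K−S)⁺=23.8527, hold=23.8078 ⇒ V=23.8527 exercise | (k=5,j=2): S=78.9582, (K−S)⁺=4.8118, hold=10.0038 ⇒ V=10.0038 continue | (k=5,j=3): S=104.0501, (K−S)⁺=0.0000, hold=1.9971 ⇒ V=1.9971 continue | (k=5,j=4): S=137.1157, (K−S)⁺=0.0000, hold=0.0000 ⇒ V=0.0000 continue | (k=5,j=5): S=180.6892, (K−S)⁺=0.0000, hold=0.0000 ⇒ V=0.0000 continue  boundary S*=59.9173
step 4: (k=4,j=0): S=52.1951, (K−S)⁺=31.5749, hold=31.0965 ⇒ V=31.5749 exercise | (k=4,j=1): S=68.7820, (K−S)⁺=14.9880, hold=17.0201 ⇒ V=17.0201 continue | (k=4,j=2): S=90.6400, (K−S)⁺=0.0000, hold=6.0752 ⇒ V=6.0752 continue | (k=4,j=3): S=119.4441, (K−S)⁺=0.0000, hold=1.0200 ⇒ V=1.0200 continue | (k=4,j=4): S=157.4018, (K−S)⁺=0.0000, hold=0.0000 ⇒ V=0.0000 continue  boundary S*=52.1951
step 3: (k=3,j=0): S=59.9173, (K−S)⁺=23.8527, hold=24.3569 ⇒ V=24.3569 continue | (k=3,j=1): S=78.9582, (K−S)⁺=4.8118, hold=11.6308 ⇒ V=11.6308 continue | (k=3,j=2): S=104.0501, (K−S)⁺=0.0000, hold=3.5962 ⇒ V=3.5962 continue | (k=3,j=3): S=137.1157, (K−S)⁺=0.0000, hold=0.5210 ⇒ V=0.5210 continue  boundary S*=-
step 2: (k=2,j=0): S=68.7820, (K−S)⁺=14.9880, hold=18.0644 ⇒ V=18.0644 continue | (k=2,j=1): S=90.6400, (K−S)⁺=0.0000, hold=7.6794 ⇒ V=7.6794 continue | (k=2,j=2): S=119.4441, (K−S)⁺=0.0000, hold=2.0887 ⇒ V=2.0887 continue  boundary S*=-
step 1: (k=1,j=0): S=78.9582, (K−S)⁺=4.8118, hold=12.9398 ⇒ V=12.9398 continue | (k=1,j=1): S=104.0501, (K−S)⁺=0.0000, hold=4.9323 ⇒ V=4.9323 continue  boundary S*=-
step 0: (k=0,j=0): S=90.6400, (K−S)⁺=0.0000, hold=8.9940 ⇒ V=8.9940 continue  boundary S*=-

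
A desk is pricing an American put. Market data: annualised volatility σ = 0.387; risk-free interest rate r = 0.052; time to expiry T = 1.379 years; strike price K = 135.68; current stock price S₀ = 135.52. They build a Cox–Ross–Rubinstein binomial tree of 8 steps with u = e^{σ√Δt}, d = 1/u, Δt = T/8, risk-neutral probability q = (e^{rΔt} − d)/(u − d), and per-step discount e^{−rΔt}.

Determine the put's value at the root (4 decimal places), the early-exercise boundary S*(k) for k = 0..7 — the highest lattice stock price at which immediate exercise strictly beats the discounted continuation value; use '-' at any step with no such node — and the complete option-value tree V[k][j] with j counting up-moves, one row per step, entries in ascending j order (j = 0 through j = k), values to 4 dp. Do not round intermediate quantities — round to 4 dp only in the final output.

price = 19.9416
boundary = - - - 83.6879 71.2660 83.6879 98.2750 115.4046
tree:
19.9416
28.4033 11.4252
39.1545 17.6393 5.1116
51.9921 26.3984 8.7682 1.3667
64.4140 37.9864 14.7187 2.6823 0.0106
74.9921 51.9921 23.9821 5.2643 0.0209 0.0000
84.0001 64.4140 37.4050 10.3313 0.0412 0.0000 0.0000
91.6710 74.9921 51.9921 20.2754 0.0812 0.0000 0.0000 0.0000
98.2033 84.0001 64.4140 37.4050 0.1600 0.0000 0.0000 0.0000 0.0000

Δt=0.17238, u=1.17430, d=0.85157, q=0.48782, disc=e^(-rΔt)=0.99108
k=8 terminal: V=max(K-S,0) → 98.2033 84.0001 64.4140 37.4050 0.1600 0.0000 0.0000 0.0000 0.0000
k=7: j=0 S=44.0090 intr=91.6710 cont=90.4602 V=91.6710[EX]; j=1 S=60.6879 intr=74.9921 cont=73.7814 V=74.9921[EX]; j=2 S=83.6879 intr=51.9921 cont=50.7814 V=51.9921[EX]; j=3 S=115.4046 intr=20.2754 cont=19.0647 V=20.2754[EX]; j=4 S=159.1416 intr=0.0000 cont=0.0812 V=0.0812[hold]; j=5 S=219.4543 intr=0.0000 cont=0.0000 V=0.0000[hold]; j=6 S=302.6248 intr=0.0000 cont=0.0000 V=0.0000[hold]; j=7 S=417.3160 intr=0.0000 cont=0.0000 V=0.0000[hold]  S*(7)=115.4046
k=6: j=0 S=51.6799 intr=84.0001 cont=82.7893 V=84.0001[EX]; j=1 S=71.2660 intr=64.4140 cont=63.2033 V=64.4140[EX]; j=2 S=98.2750 intr=37.4050 cont=36.1943 V=37.4050[EX]; j=3 S=135.5200 intr=0.1600 cont=10.3313 V=10.3313[hold]; j=4 S=186.8804 intr=0.0000 cont=0.0412 V=0.0412[hold]; j=5 S=257.7059 intr=0.0000 cont=0.0000 V=0.0000[hold]; j=6 S=355.3733 intr=0.0000 cont=0.0000 V=0.0000[hold]  S*(6)=98.2750
k=5: j=0 S=60.6879 intr=74.9921 cont=73.7814 V=74.9921[EX]; j=1 S=83.6879 intr=51.9921 cont=50.7814 V=51.9921[EX]; j=2 S=115.4046 intr=20.2754 cont=23.9821 V=23.9821[hold]; j=3 S=159.1416 intr=0.0000 cont=5.2643 V=5.2643[hold]; j=4 S=219.4543 intr=0.0000 cont=0.0209 V=0.0209[hold]; j=5 S=302.6248 intr=0.0000 cont=0.0000 V=0.0000[hold]  S*(5)=83.6879
k=4: j=0 S=71.2660 intr=64.4140 cont=63.2033 V=64.4140[EX]; j=1 S=98.2750 intr=37.4050 cont=37.9864 V=37.9864[hold]; j=2 S=135.5200 intr=0.1600 cont=14.7187 V=14.7187[hold]; j=3 S=186.8804 intr=0.0000 cont=2.6823 V=2.6823[hold]; j=4 S=257.7059 intr=0.0000 cont=0.0106 V=0.0106[hold]  S*(4)=71.2660
k=3: j=0 S=83.6879 intr=51.9921 cont=51.0624 V=51.9921[EX]; j=1 S=115.4046 intr=20.2754 cont=26.3984 V=26.3984[hold]; j=2 S=159.1416 intr=0.0000 cont=8.7682 V=8.7682[hold]; j=3 S=219.4543 intr=0.0000 cont=1.3667 V=1.3667[hold]  S*(3)=83.6879
k=2: j=0 S=98.2750 intr=37.4050 cont=39.1545 V=39.1545[hold]; j=1 S=135.5200 intr=0.1600 cont=17.6393 V=17.6393[hold]; j=2 S=186.8804 intr=0.0000 cont=5.1116 V=5.1116[hold]  S*(2)=-
k=1: j=0 S=115.4046 intr=20.2754 cont=28.4033 V=28.4033[hold]; j=1 S=159.1416 intr=0.0000 cont=11.4252 V=11.4252[hold]  S*(1)=-
k=0: j=0 S=135.5200 intr=0.1600 cont=19.9416 V=19.9416[hold]  S*(0)=-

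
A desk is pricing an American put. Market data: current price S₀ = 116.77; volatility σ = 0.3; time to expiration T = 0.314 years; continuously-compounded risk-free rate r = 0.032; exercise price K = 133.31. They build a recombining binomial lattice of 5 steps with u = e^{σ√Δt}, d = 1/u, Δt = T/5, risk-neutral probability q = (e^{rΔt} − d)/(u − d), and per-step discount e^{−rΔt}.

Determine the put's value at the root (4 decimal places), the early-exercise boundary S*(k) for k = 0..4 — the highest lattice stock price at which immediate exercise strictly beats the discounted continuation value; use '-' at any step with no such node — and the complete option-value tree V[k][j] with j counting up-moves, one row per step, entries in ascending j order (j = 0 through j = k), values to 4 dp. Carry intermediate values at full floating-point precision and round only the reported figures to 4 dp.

price = 18.6180
boundary = - - 100.4687 108.3131 116.7700
tree:
18.6180
25.2715 11.8943
32.8413 17.6387 6.0725
40.1175 24.9969 10.1909 1.8886
46.8668 32.8413 16.5400 3.7441 0.0000
53.1273 40.1175 24.9969 7.4228 0.0000 0.0000

Δt=0.06280, u=1.07808, d=0.92758, q=0.49458, disc=e^(-rΔt)=0.99799
k=5 terminal: V=max(K-S,0) → 53.1273 40.1175 24.9969 7.4228 0.0000 0.0000
k=4: j=0 S=86.4432 intr=46.8668 cont=46.5992 V=46.8668[EX]; j=1 S=100.4687 intr=32.8413 cont=32.5736 V=32.8413[EX]; j=2 S=116.7700 intr=16.5400 cont=16.2724 V=16.5400[EX]; j=3 S=135.7162 intr=0.0000 cont=3.7441 V=3.7441[hold]; j=4 S=157.7364 intr=0.0000 cont=0.0000 V=0.0000[hold]  S*(4)=116.7700
k=3: j=0 S=93.1925 intr=40.1175 cont=39.8499 V=40.1175[EX]; j=1 S=108.3131 intr=24.9969 cont=24.7292 V=24.9969[EX]; j=2 S=125.8872 intr=7.4228 cont=10.1909 V=10.1909[hold]; j=3 S=146.3126 intr=0.0000 cont=1.8886 V=1.8886[hold]  S*(3)=108.3131
k=2: j=0 S=100.4687 intr=32.8413 cont=32.5736 V=32.8413[EX]; j=1 S=116.7700 intr=16.5400 cont=17.6387 V=17.6387[hold]; j=2 S=135.7162 intr=0.0000 cont=6.0725 V=6.0725[hold]  S*(2)=100.4687
k=1: j=0 S=108.3131 intr=24.9969 cont=25.2715 V=25.2715[hold]; j=1 S=125.8872 intr=7.4228 cont=11.8943 V=11.8943[hold]  S*(1)=-
k=0: j=0 S=116.7700 intr=16.5400 cont=18.6180 V=18.6180[hold]  S*(0)=-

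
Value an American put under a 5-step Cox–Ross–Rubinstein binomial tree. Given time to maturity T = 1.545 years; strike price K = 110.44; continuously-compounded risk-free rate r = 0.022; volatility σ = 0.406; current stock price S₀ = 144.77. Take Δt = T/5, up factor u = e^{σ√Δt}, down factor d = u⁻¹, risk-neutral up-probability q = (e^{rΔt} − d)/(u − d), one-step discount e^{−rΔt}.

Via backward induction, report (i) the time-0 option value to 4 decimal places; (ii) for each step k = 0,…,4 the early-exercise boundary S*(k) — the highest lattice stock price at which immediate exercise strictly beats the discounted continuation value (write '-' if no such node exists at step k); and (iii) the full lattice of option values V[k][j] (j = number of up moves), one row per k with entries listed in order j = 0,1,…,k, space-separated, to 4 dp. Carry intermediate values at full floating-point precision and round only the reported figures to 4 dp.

params: Δt=0.30900 u=1.25318 d=0.79797 q=0.45880 e^(-rΔt)=0.99323
t_5 payoffs: 63.6011 36.8810 0.0000 0.0000 0.0000 0.0000
t_4: node(4,0) S=58.6977 payoff=51.7423 vs cont=50.9941 → 51.7423 [stop]  node(4,1) S=92.1828 payoff=18.2572 vs cont=19.8247 → 19.8247 [wait]  node(4,2) S=144.7700 payoff=0.0000 vs cont=0.0000 → 0.0000 [wait]  node(4,3) S=227.3564 payoff=0.0000 vs cont=0.0000 → 0.0000 [wait]  node(4,4) S=357.0556 payoff=0.0000 vs cont=0.0000 → 0.0000 [wait]  ⇒ S*(4)=58.6977
t_3: node(3,0) S=73.5590 payoff=36.8810 vs cont=36.8471 → 36.8810 [stop]  node(3,1) S=115.5219 payoff=0.0000 vs cont=10.6564 → 10.6564 [wait]  node(3,2) S=181.4232 payoff=0.0000 vs cont=0.0000 → 0.0000 [wait]  node(3,3) S=284.9191 payoff=0.0000 vs cont=0.0000 → 0.0000 [wait]  ⇒ S*(3)=73.5590
t_2: node(2,0) S=92.1828 payoff=18.2572 vs cont=24.6808 → 24.6808 [wait]  node(2,1) S=144.7700 payoff=0.0000 vs cont=5.7282 → 5.7282 [wait]  node(2,2) S=227.3564 payoff=0.0000 vs cont=0.0000 → 0.0000 [wait]  ⇒ S*(2)=-
t_1: node(1,0) S=115.5219 payoff=0.0000 vs cont=15.8770 → 15.8770 [wait]  node(1,1) S=181.4232 payoff=0.0000 vs cont=3.0791 → 3.0791 [wait]  ⇒ S*(1)=-
t_0: node(0,0) S=144.7700 payoff=0.0000 vs cont=9.9375 → 9.9375 [wait]  ⇒ S*(0)=-

price = 9.9375
boundary = - - - 73.5590 58.6977
tree:
9.9375
15.8770 3.0791
24.6808 5.7282 0.0000
36.8810 10.6564 0.0000 0.0000
51.7423 19.8247 0.0000 0.0000 0.0000
63.6011 36.8810 0.0000 0.0000 0.0000 0.0000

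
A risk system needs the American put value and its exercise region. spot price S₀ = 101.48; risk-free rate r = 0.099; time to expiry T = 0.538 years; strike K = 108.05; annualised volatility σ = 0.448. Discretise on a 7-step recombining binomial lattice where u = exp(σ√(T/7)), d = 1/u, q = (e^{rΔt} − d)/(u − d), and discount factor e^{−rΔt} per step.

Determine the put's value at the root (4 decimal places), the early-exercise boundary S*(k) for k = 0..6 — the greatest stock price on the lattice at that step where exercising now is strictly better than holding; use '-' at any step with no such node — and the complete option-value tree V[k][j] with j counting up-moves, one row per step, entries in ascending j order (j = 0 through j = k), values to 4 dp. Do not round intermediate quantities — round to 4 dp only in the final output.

Δt=0.07686, u=1.13224, d=0.88320, q=0.49966, disc=e^(-rΔt)=0.99242
k=7 terminal: V=max(K-S,0) → 65.5092 53.5138 38.1362 18.4225 0.0000 0.0000 0.0000 0.0000
k=6: j=0 S=48.1665 intr=59.8835 cont=59.0645 V=59.8835[EX]; j=1 S=61.7481 intr=46.3019 cont=45.4829 V=46.3019[EX]; j=2 S=79.1593 intr=28.8907 cont=28.0717 V=28.8907[EX]; j=3 S=101.4800 intr=6.5700 cont=9.1477 V=9.1477[hold]; j=4 S=130.0945 intr=0.0000 cont=0.0000 V=0.0000[hold]; j=5 S=166.7774 intr=0.0000 cont=0.0000 V=0.0000[hold]; j=6 S=213.8039 intr=0.0000 cont=0.0000 V=0.0000[hold]  S*(6)=79.1593
k=5: j=0 S=54.5362 intr=53.5138 cont=52.6948 V=53.5138[EX]; j=1 S=69.9138 intr=38.1362 cont=37.3172 V=38.1362[EX]; j=2 S=89.6275 intr=18.4225 cont=18.8817 V=18.8817[hold]; j=3 S=114.8999 intr=0.0000 cont=4.5423 V=4.5423[hold]; j=4 S=147.2984 intr=0.0000 cont=0.0000 V=0.0000[hold]; j=5 S=188.8324 intr=0.0000 cont=0.0000 V=0.0000[hold]  S*(5)=69.9138
k=4: j=0 S=61.7481 intr=46.3019 cont=45.4829 V=46.3019[EX]; j=1 S=79.1593 intr=28.8907 cont=28.2993 V=28.8907[EX]; j=2 S=101.4800 intr=6.5700 cont=11.6280 V=11.6280[hold]; j=3 S=130.0945 intr=0.0000 cont=2.2554 V=2.2554[hold]; j=4 S=166.7774 intr=0.0000 cont=0.0000 V=0.0000[hold]  S*(4)=79.1593
k=3: j=0 S=69.9138 intr=38.1362 cont=37.3172 V=38.1362[EX]; j=1 S=89.6275 intr=18.4225 cont=20.1116 V=20.1116[hold]; j=2 S=114.8999 intr=0.0000 cont=6.8923 V=6.8923[hold]; j=3 S=147.2984 intr=0.0000 cont=1.1199 V=1.1199[hold]  S*(3)=69.9138
k=2: j=0 S=79.1593 intr=28.8907 cont=28.9092 V=28.9092[hold]; j=1 S=101.4800 intr=6.5700 cont=13.4041 V=13.4041[hold]; j=2 S=130.0945 intr=0.0000 cont=3.9777 V=3.9777[hold]  S*(2)=-
k=1: j=0 S=89.6275 intr=18.4225 cont=21.0015 V=21.0015[hold]; j=1 S=114.8999 intr=0.0000 cont=8.6282 V=8.6282[hold]  S*(1)=-
k=0: j=0 S=101.4800 intr=6.5700 cont=14.7068 V=14.7068[hold]  S*(0)=-

price = 14.7068
boundary = - - - 69.9138 79.1593 69.9138 79.1593
tree:
14.7068
21.0015 8.6282
28.9092 13.4041 3.9777
38.1362 20.1116 6.8923 1.1199
46.3019 28.8907 11.6280 2.2554 0.0000
53.5138 38.1362 18.8817 4.5423 0.0000 0.0000
59.8835 46.3019 28.8907 9.1477 0.0000 0.0000 0.0000
65.5092 53.5138 38.1362 18.4225 0.0000 0.0000 0.0000 0.0000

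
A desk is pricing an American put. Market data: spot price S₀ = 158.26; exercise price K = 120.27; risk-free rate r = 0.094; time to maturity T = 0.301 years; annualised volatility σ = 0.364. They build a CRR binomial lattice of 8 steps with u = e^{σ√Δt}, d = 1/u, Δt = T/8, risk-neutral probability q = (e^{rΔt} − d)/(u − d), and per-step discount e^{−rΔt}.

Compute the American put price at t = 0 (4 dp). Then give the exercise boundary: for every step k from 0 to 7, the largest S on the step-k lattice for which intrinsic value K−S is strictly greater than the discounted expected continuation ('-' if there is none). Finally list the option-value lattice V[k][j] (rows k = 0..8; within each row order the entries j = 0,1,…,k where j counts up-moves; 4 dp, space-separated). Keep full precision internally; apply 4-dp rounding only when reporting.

price = 0.6896
boundary = - - - - - - 103.6070 111.1867
tree:
0.6896
1.2326 0.1673
2.1743 0.3271 0.0133
3.7719 0.6386 0.0270 0.0000
6.4028 1.2444 0.0551 0.0000 0.0000
10.5522 2.4196 0.1122 0.0000 0.0000 0.0000
16.6630 4.6940 0.2287 0.0000 0.0000 0.0000 0.0000
23.7259 9.0833 0.4659 0.0000 0.0000 0.0000 0.0000 0.0000
30.3074 16.6630 0.9491 0.0000 0.0000 0.0000 0.0000 0.0000 0.0000

params: Δt=0.03762 u=1.07316 d=0.93183 q=0.50743 e^(-rΔt)=0.99647
t_8 payoffs: 30.3074 16.6630 0.9491 0.0000 0.0000 0.0000 0.0000 0.0000 0.0000
t_7: node(7,0) S=96.5441 payoff=23.7259 vs cont=23.3013 → 23.7259 [stop]  node(7,1) S=111.1867 payoff=9.0833 vs cont=8.6587 → 9.0833 [stop]  node(7,2) S=128.0502 payoff=0.0000 vs cont=0.4659 → 0.4659 [wait]  node(7,3) S=147.4713 payoff=0.0000 vs cont=0.0000 → 0.0000 [wait]  node(7,4) S=169.8380 payoff=0.0000 vs cont=0.0000 → 0.0000 [wait]  node(7,5) S=195.5970 payoff=0.0000 vs cont=0.0000 → 0.0000 [wait]  node(7,6) S=225.2628 payoff=0.0000 vs cont=0.0000 → 0.0000 [wait]  node(7,7) S=259.4279 payoff=0.0000 vs cont=0.0000 → 0.0000 [wait]  ⇒ S*(7)=111.1867
t_6: node(6,0) S=103.6070 payoff=16.6630 vs cont=16.2384 → 16.6630 [stop]  node(6,1) S=119.3209 payoff=0.9491 vs cont=4.6940 → 4.6940 [wait]  node(6,2) S=137.4181 payoff=0.0000 vs cont=0.2287 → 0.2287 [wait]  node(6,3) S=158.2600 payoff=0.0000 vs cont=0.0000 → 0.0000 [wait]  node(6,4) S=182.2630 payoff=0.0000 vs cont=0.0000 → 0.0000 [wait]  node(6,5) S=209.9065 payoff=0.0000 vs cont=0.0000 → 0.0000 [wait]  node(6,6) S=241.7426 payoff=0.0000 vs cont=0.0000 → 0.0000 [wait]  ⇒ S*(6)=103.6070
t_5: node(5,0) S=111.1867 payoff=9.0833 vs cont=10.5522 → 10.5522 [wait]  node(5,1) S=128.0502 payoff=0.0000 vs cont=2.4196 → 2.4196 [wait]  node(5,2) S=147.4713 payoff=0.0000 vs cont=0.1122 → 0.1122 [wait]  node(5,3) S=169.8380 payoff=0.0000 vs cont=0.0000 → 0.0000 [wait]  node(5,4) S=195.5970 payoff=0.0000 vs cont=0.0000 → 0.0000 [wait]  node(5,5) S=225.2628 payoff=0.0000 vs cont=0.0000 → 0.0000 [wait]  ⇒ S*(5)=-
t_4: node(4,0) S=119.3209 payoff=0.9491 vs cont=6.4028 → 6.4028 [wait]  node(4,1) S=137.4181 payoff=0.0000 vs cont=1.2444 → 1.2444 [wait]  node(4,2) S=158.2600 payoff=0.0000 vs cont=0.0551 → 0.0551 [wait]  node(4,3) S=182.2630 payoff=0.0000 vs cont=0.0000 → 0.0000 [wait]  node(4,4) S=209.9065 payoff=0.0000 vs cont=0.0000 → 0.0000 [wait]  ⇒ S*(4)=-
t_3: node(3,0) S=128.0502 payoff=0.0000 vs cont=3.7719 → 3.7719 [wait]  node(3,1) S=147.4713 payoff=0.0000 vs cont=0.6386 → 0.6386 [wait]  node(3,2) S=169.8380 payoff=0.0000 vs cont=0.0270 → 0.0270 [wait]  node(3,3) S=195.5970 payoff=0.0000 vs cont=0.0000 → 0.0000 [wait]  ⇒ S*(3)=-
t_2: node(2,0) S=137.4181 payoff=0.0000 vs cont=2.1743 → 2.1743 [wait]  node(2,1) S=158.2600 payoff=0.0000 vs cont=0.3271 → 0.3271 [wait]  node(2,2) S=182.2630 payoff=0.0000 vs cont=0.0133 → 0.0133 [wait]  ⇒ S*(2)=-
t_1: node(1,0) S=147.4713 payoff=0.0000 vs cont=1.2326 → 1.2326 [wait]  node(1,1) S=169.8380 payoff=0.0000 vs cont=0.1673 → 0.1673 [wait]  ⇒ S*(1)=-
t_0: node(0,0) S=158.2600 payoff=0.0000 vs cont=0.6896 → 0.6896 [wait]  ⇒ S*(0)=-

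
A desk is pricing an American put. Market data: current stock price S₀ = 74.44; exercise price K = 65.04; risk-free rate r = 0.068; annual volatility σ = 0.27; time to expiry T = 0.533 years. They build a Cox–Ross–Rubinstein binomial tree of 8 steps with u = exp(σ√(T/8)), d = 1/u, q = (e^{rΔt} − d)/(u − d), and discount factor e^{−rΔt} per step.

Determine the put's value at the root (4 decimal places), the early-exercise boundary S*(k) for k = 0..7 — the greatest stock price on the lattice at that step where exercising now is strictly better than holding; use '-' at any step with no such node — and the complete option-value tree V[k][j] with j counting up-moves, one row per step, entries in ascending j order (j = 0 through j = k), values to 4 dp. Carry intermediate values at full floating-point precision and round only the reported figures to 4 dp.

price = 1.4278
boundary = - - - - - 52.5379 56.3299 60.3957
tree:
1.4278
2.3529 0.5696
3.7799 1.0305 0.1408
5.8833 1.8335 0.2838 0.0075
8.7984 3.1913 0.5716 0.0155 0.0000
12.5021 5.3899 1.1501 0.0321 0.0000 0.0000
16.0389 8.7101 2.3122 0.0664 0.0000 0.0000 0.0000
19.3376 12.5021 4.6443 0.1376 0.0000 0.0000 0.0000 0.0000
22.4143 16.0389 8.7101 0.2851 0.0000 0.0000 0.0000 0.0000 0.0000

Δt=0.06663  u=1.07218  d=0.93268  q=0.51514  discount=0.99548
step 8 (expiry): payoffs max(K−S,0) = 22.4143 16.0389 8.7101 0.2851 0.0000 0.0000 0.0000 0.0000 0.0000
step 7: (k=7,j=0): S=45.7024, (K−S)⁺=19.3376, hold=19.0436 ⇒ V=19.3376 exercise | (k=7,j=1): S=52.5379, (K−S)⁺=12.5021, hold=12.2082 ⇒ V=12.5021 exercise | (k=7,j=2): S=60.3957, (K−S)⁺=4.6443, hold=4.3503 ⇒ V=4.6443 exercise | (k=7,j=3): S=69.4288, (K−S)⁺=0.0000, hold=0.1376 ⇒ V=0.1376 continue | (k=7,j=4): S=79.8129, (K−S)⁺=0.0000, hold=0.0000 ⇒ V=0.0000 continue | (k=7,j=5): S=91.7502, (K−S)⁺=0.0000, hold=0.0000 ⇒ V=0.0000 continue | (k=7,j=6): S=105.4728, (K−S)⁺=0.0000, hold=0.0000 ⇒ V=0.0000 continue | (k=7,j=7): S=121.2479, (K−S)⁺=0.0000, hold=0.0000 ⇒ V=0.0000 continue  boundary S*=60.3957
step 6: (k=6,j=0): S=49.0011, (K−S)⁺=16.0389, hold=15.7449 ⇒ V=16.0389 exercise | (k=6,j=1): S=56.3299, (K−S)⁺=8.7101, hold=8.4161 ⇒ V=8.7101 exercise | (k=6,j=2): S=64.7549, (K−S)⁺=0.2851, hold=2.3122 ⇒ V=2.3122 continue | (k=6,j=3): S=74.4400, (K−S)⁺=0.0000, hold=0.0664 ⇒ V=0.0664 continue | (k=6,j=4): S=85.5736, (K−S)⁺=0.0000, hold=0.0000 ⇒ V=0.0000 continue | (k=6,j=5): S=98.3725, (K−S)⁺=0.0000, hold=0.0000 ⇒ V=0.0000 continue | (k=6,j=6): S=113.0856, (K−S)⁺=0.0000, hold=0.0000 ⇒ V=0.0000 continue  boundary S*=56.3299
step 5: (k=5,j=0): S=52.5379, (K−S)⁺=12.5021, hold=12.2082 ⇒ V=12.5021 exercise | (k=5,j=1): S=60.3957, (K−S)⁺=4.6443, hold=5.3899 ⇒ V=5.3899 continue | (k=5,j=2): S=69.4288, (K−S)⁺=0.0000, hold=1.1501 ⇒ V=1.1501 continue | (k=5,j=3): S=79.8129, (K−S)⁺=0.0000, hold=0.0321 ⇒ V=0.0321 continue | (k=5,j=4): S=91.7502, (K−S)⁺=0.0000, hold=0.0000 ⇒ V=0.0000 continue | (k=5,j=5): S=105.4728, (K−S)⁺=0.0000, hold=0.0000 ⇒ V=0.0000 continue  boundary S*=52.5379
step 4: (k=4,j=0): S=56.3299, (K−S)⁺=8.7101, hold=8.7984 ⇒ V=8.7984 continue | (k=4,j=1): S=64.7549, (K−S)⁺=0.2851, hold=3.1913 ⇒ V=3.1913 continue | (k=4,j=2): S=74.4400, (K−S)⁺=0.0000, hold=0.5716 ⇒ V=0.5716 continue | (k=4,j=3): S=85.5736, (K−S)⁺=0.0000, hold=0.0155 ⇒ V=0.0155 continue | (k=4,j=4): S=98.3725, (K−S)⁺=0.0000, hold=0.0000 ⇒ V=0.0000 continue  boundary S*=-
step 3: (k=3,j=0): S=60.3957, (K−S)⁺=4.6443, hold=5.8833 ⇒ V=5.8833 continue | (k=3,j=1): S=69.4288, (K−S)⁺=0.0000, hold=1.8335 ⇒ V=1.8335 continue | (k=3,j=2): S=79.8129, (K−S)⁺=0.0000, hold=0.2838 ⇒ V=0.2838 continue | (k=3,j=3): S=91.7502, (K−S)⁺=0.0000, hold=0.0075 ⇒ V=0.0075 continue  boundary S*=-
step 2: (k=2,j=0): S=64.7549, (K−S)⁺=0.2851, hold=3.7799 ⇒ V=3.7799 continue | (k=2,j=1): S=74.4400, (K−S)⁺=0.0000, hold=1.0305 ⇒ V=1.0305 continue | (k=2,j=2): S=85.5736, (K−S)⁺=0.0000, hold=0.1408 ⇒ V=0.1408 continue  boundary S*=-
step 1: (k=1,j=0): S=69.4288, (K−S)⁺=0.0000, hold=2.3529 ⇒ V=2.3529 continue | (k=1,j=1): S=79.8129, (K−S)⁺=0.0000, hold=0.5696 ⇒ V=0.5696 continue  boundary S*=-
step 0: (k=0,j=0): S=74.4400, (K−S)⁺=0.0000, hold=1.4278 ⇒ V=1.4278 continue  boundary S*=-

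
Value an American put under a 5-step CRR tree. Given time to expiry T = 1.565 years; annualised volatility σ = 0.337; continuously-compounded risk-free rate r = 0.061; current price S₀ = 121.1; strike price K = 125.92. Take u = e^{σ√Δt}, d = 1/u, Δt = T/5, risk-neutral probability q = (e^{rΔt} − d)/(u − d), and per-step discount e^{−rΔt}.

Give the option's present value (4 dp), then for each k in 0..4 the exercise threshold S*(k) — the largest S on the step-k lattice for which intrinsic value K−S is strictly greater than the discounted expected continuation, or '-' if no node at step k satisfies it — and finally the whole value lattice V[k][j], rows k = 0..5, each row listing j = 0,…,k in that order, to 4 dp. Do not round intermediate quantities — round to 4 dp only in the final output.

price = 18.6565
boundary = - - 83.0579 68.7859 83.0579
tree:
18.6565
28.8532 9.3283
42.8621 16.1608 2.9564
57.1341 27.0318 6.0732 0.0000
68.9537 42.8621 12.4760 0.0000 0.0000
78.7424 57.1341 25.6289 0.0000 0.0000 0.0000

params: Δt=0.31300 u=1.20748 d=0.82817 q=0.50382 e^(-rΔt)=0.98109
t_5 payoffs: 78.7424 57.1341 25.6289 0.0000 0.0000 0.0000
t_4: node(4,0) S=56.9663 payoff=68.9537 vs cont=66.5724 → 68.9537 [stop]  node(4,1) S=83.0579 payoff=42.8621 vs cont=40.4807 → 42.8621 [stop]  node(4,2) S=121.1000 payoff=4.8200 vs cont=12.4760 → 12.4760 [wait]  node(4,3) S=176.5661 payoff=0.0000 vs cont=0.0000 → 0.0000 [wait]  node(4,4) S=257.4368 payoff=0.0000 vs cont=0.0000 → 0.0000 [wait]  ⇒ S*(4)=83.0579
t_3: node(3,0) S=68.7859 payoff=57.1341 vs cont=54.7527 → 57.1341 [stop]  node(3,1) S=100.2911 payoff=25.6289 vs cont=27.0318 → 27.0318 [wait]  node(3,2) S=146.2264 payoff=0.0000 vs cont=6.0732 → 6.0732 [wait]  node(3,3) S=213.2009 payoff=0.0000 vs cont=0.0000 → 0.0000 [wait]  ⇒ S*(3)=68.7859
t_2: node(2,0) S=83.0579 payoff=42.8621 vs cont=41.1742 → 42.8621 [stop]  node(2,1) S=121.1000 payoff=4.8200 vs cont=16.1608 → 16.1608 [wait]  node(2,2) S=176.5661 payoff=0.0000 vs cont=2.9564 → 2.9564 [wait]  ⇒ S*(2)=83.0579
t_1: node(1,0) S=100.2911 payoff=25.6289 vs cont=28.8532 → 28.8532 [wait]  node(1,1) S=146.2264 payoff=0.0000 vs cont=9.3283 → 9.3283 [wait]  ⇒ S*(1)=-
t_0: node(0,0) S=121.1000 payoff=4.8200 vs cont=18.6565 → 18.6565 [wait]  ⇒ S*(0)=-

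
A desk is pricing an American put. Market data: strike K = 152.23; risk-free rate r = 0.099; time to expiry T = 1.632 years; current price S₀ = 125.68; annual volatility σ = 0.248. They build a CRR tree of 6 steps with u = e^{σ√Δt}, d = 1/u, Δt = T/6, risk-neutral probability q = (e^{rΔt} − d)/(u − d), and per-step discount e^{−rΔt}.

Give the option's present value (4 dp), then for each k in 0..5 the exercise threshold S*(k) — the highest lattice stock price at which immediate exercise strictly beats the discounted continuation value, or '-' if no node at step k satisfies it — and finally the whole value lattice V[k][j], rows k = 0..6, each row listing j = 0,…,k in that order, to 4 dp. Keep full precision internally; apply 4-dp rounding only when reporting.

price = 26.5500
boundary = 125.6800 110.4318 125.6800 110.4318 125.6800 110.4318
tree:
26.5500
41.7982 14.7833
55.1964 26.5500 6.7163
66.9691 41.7982 13.5966 1.9076
77.3134 55.1964 26.5500 4.5886 0.0000
86.4027 66.9691 41.7982 11.0375 0.0000 0.0000
94.3893 77.3134 55.1964 26.5500 0.0000 0.0000 0.0000

params: Δt=0.27200 u=1.13808 d=0.87867 q=0.57293 e^(-rΔt)=0.97343
t_6 payoffs: 94.3893 77.3134 55.1964 26.5500 0.0000 0.0000 0.0000
t_5: node(5,0) S=65.8273 payoff=86.4027 vs cont=82.3582 → 86.4027 [stop]  node(5,1) S=85.2609 payoff=66.9691 vs cont=62.9245 → 66.9691 [stop]  node(5,2) S=110.4318 payoff=41.7982 vs cont=37.7537 → 41.7982 [stop]  node(5,3) S=143.0337 payoff=9.1963 vs cont=11.0375 → 11.0375 [wait]  node(5,4) S=185.2603 payoff=0.0000 vs cont=0.0000 → 0.0000 [wait]  node(5,5) S=239.9532 payoff=0.0000 vs cont=0.0000 → 0.0000 [wait]  ⇒ S*(5)=110.4318
t_4: node(4,0) S=74.9166 payoff=77.3134 vs cont=73.2689 → 77.3134 [stop]  node(4,1) S=97.0336 payoff=55.1964 vs cont=51.1519 → 55.1964 [stop]  node(4,2) S=125.6800 payoff=26.5500 vs cont=23.5323 → 26.5500 [stop]  node(4,3) S=162.7835 payoff=0.0000 vs cont=4.5886 → 4.5886 [wait]  node(4,4) S=210.8407 payoff=0.0000 vs cont=0.0000 → 0.0000 [wait]  ⇒ S*(4)=125.6800
t_3: node(3,0) S=85.2609 payoff=66.9691 vs cont=62.9245 → 66.9691 [stop]  node(3,1) S=110.4318 payoff=41.7982 vs cont=37.7537 → 41.7982 [stop]  node(3,2) S=143.0337 payoff=9.1963 vs cont=13.5966 → 13.5966 [wait]  node(3,3) S=185.2603 payoff=0.0000 vs cont=1.9076 → 1.9076 [wait]  ⇒ S*(3)=110.4318
t_2: node(2,0) S=97.0336 payoff=55.1964 vs cont=51.1519 → 55.1964 [stop]  node(2,1) S=125.6800 payoff=26.5500 vs cont=24.9595 → 26.5500 [stop]  node(2,2) S=162.7835 payoff=0.0000 vs cont=6.7163 → 6.7163 [wait]  ⇒ S*(2)=125.6800
t_1: node(1,0) S=110.4318 payoff=41.7982 vs cont=37.7537 → 41.7982 [stop]  node(1,1) S=143.0337 payoff=9.1963 vs cont=14.7833 → 14.7833 [wait]  ⇒ S*(1)=110.4318
t_0: node(0,0) S=125.6800 payoff=26.5500 vs cont=25.6213 → 26.5500 [stop]  ⇒ S*(0)=125.6800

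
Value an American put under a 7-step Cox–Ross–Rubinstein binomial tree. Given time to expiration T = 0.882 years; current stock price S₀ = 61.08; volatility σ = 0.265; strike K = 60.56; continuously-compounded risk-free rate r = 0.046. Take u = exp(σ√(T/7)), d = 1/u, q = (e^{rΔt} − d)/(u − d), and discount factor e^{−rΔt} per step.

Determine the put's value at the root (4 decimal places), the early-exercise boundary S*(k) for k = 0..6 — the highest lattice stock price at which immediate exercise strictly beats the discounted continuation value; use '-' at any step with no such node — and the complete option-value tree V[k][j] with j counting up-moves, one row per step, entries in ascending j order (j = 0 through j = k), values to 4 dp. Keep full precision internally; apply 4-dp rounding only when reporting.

Δt=0.12600, u=1.09863, d=0.91022, q=0.50735, disc=e^(-rΔt)=0.99422
k=7 terminal: V=max(K-S,0) → 28.9421 22.3974 14.4980 4.9636 0.0000 0.0000 0.0000 0.0000
k=6: j=0 S=34.7365 intr=25.8235 cont=25.4735 V=25.8235[EX]; j=1 S=41.9267 intr=18.6333 cont=18.2834 V=18.6333[EX]; j=2 S=50.6051 intr=9.9549 cont=9.6049 V=9.9549[EX]; j=3 S=61.0800 intr=0.0000 cont=2.4312 V=2.4312[hold]; j=4 S=73.7231 intr=0.0000 cont=0.0000 V=0.0000[hold]; j=5 S=88.9832 intr=0.0000 cont=0.0000 V=0.0000[hold]; j=6 S=107.4020 intr=0.0000 cont=0.0000 V=0.0000[hold]  S*(6)=50.6051
k=5: j=0 S=38.1626 intr=22.3974 cont=22.0474 V=22.3974[EX]; j=1 S=46.0620 intr=14.4980 cont=14.1480 V=14.4980[EX]; j=2 S=55.5964 intr=4.9636 cont=6.1022 V=6.1022[hold]; j=3 S=67.1044 intr=0.0000 cont=1.1908 V=1.1908[hold]; j=4 S=80.9945 intr=0.0000 cont=0.0000 V=0.0000[hold]; j=5 S=97.7597 intr=0.0000 cont=0.0000 V=0.0000[hold]  S*(5)=46.0620
k=4: j=0 S=41.9267 intr=18.6333 cont=18.2834 V=18.6333[EX]; j=1 S=50.6051 intr=9.9549 cont=10.1792 V=10.1792[hold]; j=2 S=61.0800 intr=0.0000 cont=3.5895 V=3.5895[hold]; j=3 S=73.7231 intr=0.0000 cont=0.5832 V=0.5832[hold]; j=4 S=88.9832 intr=0.0000 cont=0.0000 V=0.0000[hold]  S*(4)=41.9267
k=3: j=0 S=46.0620 intr=14.4980 cont=14.2612 V=14.4980[EX]; j=1 S=55.5964 intr=4.9636 cont=6.7964 V=6.7964[hold]; j=2 S=67.1044 intr=0.0000 cont=2.0523 V=2.0523[hold]; j=3 S=80.9945 intr=0.0000 cont=0.2857 V=0.2857[hold]  S*(3)=46.0620
k=2: j=0 S=50.6051 intr=9.9549 cont=10.5294 V=10.5294[hold]; j=1 S=61.0800 intr=0.0000 cont=4.3641 V=4.3641[hold]; j=2 S=73.7231 intr=0.0000 cont=1.1493 V=1.1493[hold]  S*(2)=-
k=1: j=0 S=55.5964 intr=4.9636 cont=7.3586 V=7.3586[hold]; j=1 S=67.1044 intr=0.0000 cont=2.7173 V=2.7173[hold]  S*(1)=-
k=0: j=0 S=61.0800 intr=0.0000 cont=4.9749 V=4.9749[hold]  S*(0)=-

price = 4.9749
boundary = - - - 46.0620 41.9267 46.0620 50.6051
tree:
4.9749
7.3586 2.7173
10.5294 4.3641 1.1493
14.4980 6.7964 2.0523 0.2857
18.6333 10.1792 3.5895 0.5832 0.0000
22.3974 14.4980 6.1022 1.1908 0.0000 0.0000
25.8235 18.6333 9.9549 2.4312 0.0000 0.0000 0.0000
28.9421 22.3974 14.4980 4.9636 0.0000 0.0000 0.0000 0.0000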